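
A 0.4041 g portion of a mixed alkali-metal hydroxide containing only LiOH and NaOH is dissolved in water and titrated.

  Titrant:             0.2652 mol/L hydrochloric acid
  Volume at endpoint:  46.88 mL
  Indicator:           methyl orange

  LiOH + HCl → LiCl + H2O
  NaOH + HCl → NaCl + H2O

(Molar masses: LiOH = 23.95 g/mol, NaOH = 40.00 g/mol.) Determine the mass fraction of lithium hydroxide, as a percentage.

34.42 %

n(HCl) = 0.04688 × 0.2652 = 0.01243 mol
Let x = n(LiOH), y = n(NaOH).
Titrant: 1x + 1y = 0.01243;  mass: 23.95x + 40.00y = 0.4041
Solving, x = 5.807 × 10^-3 mol, y = 6.626 × 10^-3 mol
mass of LiOH = 5.807 × 10^-3 × 23.95 = 0.1391 g
% LiOH = 0.1391 / 0.4041 × 100 = 34.42 %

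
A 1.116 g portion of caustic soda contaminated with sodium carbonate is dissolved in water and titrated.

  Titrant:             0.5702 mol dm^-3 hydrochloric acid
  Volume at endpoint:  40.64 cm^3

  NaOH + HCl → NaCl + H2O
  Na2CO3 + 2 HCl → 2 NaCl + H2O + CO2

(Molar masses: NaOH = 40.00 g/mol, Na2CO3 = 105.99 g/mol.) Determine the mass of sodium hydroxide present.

n(HCl) = 0.04064 × 0.5702 = 0.02317 mol
Let x = n(NaOH), y = n(Na2CO3).
Titrant: 1x + 2y = 0.02317;  mass: 40.00x + 105.99y = 1.116
Solving, x = 8.622 × 10^-3 mol, y = 7.275 × 10^-3 mol
mass of NaOH = 8.622 × 10^-3 × 40.00 = 0.3449 g

0.3449 g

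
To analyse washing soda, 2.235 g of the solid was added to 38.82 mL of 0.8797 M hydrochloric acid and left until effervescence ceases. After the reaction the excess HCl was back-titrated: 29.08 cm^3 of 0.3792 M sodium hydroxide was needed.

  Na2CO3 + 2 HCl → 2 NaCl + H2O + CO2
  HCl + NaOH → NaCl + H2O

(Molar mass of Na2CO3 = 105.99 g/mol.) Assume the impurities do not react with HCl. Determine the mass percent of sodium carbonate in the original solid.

54.83 %

n(HCl) added = 0.03882 × 0.8797 = 0.03415 mol
n(NaOH) used in back-titration = 0.02908 × 0.3792 = 0.01103 mol
n(HCl) left over = 0.01103 mol (1:1 ratio)
n(HCl) consumed by analyte = 0.03415 − 0.01103 = 0.02312 mol
From the 1:2 ratio, n(Na2CO3) = 1/2 × 0.02312 = 0.01156 mol
mass of Na2CO3 = 0.01156 × 105.99 = 1.225 g
% Na2CO3 = 1.225 / 2.235 × 100 = 54.83 %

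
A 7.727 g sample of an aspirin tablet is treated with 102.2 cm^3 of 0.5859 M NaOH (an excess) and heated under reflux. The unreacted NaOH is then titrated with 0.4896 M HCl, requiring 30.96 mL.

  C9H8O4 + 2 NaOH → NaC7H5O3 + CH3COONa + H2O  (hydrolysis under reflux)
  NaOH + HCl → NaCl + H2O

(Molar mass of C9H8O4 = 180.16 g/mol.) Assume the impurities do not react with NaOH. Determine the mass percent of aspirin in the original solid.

52.13 %

n(NaOH) added = 0.1022 × 0.5859 = 0.05988 mol
n(HCl) used in back-titration = 0.03096 × 0.4896 = 0.01516 mol
n(NaOH) left over = 0.01516 mol (1:1 ratio)
n(NaOH) consumed by analyte = 0.05988 − 0.01516 = 0.04472 mol
From the 1:2 ratio, n(C9H8O4) = 1/2 × 0.04472 = 0.02236 mol
mass of C9H8O4 = 0.02236 × 180.16 = 4.028 g
% C9H8O4 = 4.028 / 7.727 × 100 = 52.13 %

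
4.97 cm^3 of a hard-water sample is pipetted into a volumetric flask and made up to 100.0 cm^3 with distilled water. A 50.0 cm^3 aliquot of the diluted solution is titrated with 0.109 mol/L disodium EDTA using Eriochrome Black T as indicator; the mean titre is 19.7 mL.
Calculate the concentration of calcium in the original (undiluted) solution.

Ca^2+ + EDTA^4- → [Ca(EDTA)]^2-
n(EDTA) = 0.0197 × 0.109 = 2.15 × 10^-3 mol
n(Ca2+) in the aliquot = 2.15 × 10^-3 mol (1:1 ratio)
[Ca2+]_dilute = 2.15 × 10^-3 / 0.0500 = 0.0429 mol/L
Dilution factor = 100.0 / 4.97 = 20.12
[Ca2+]_stock = 0.0429 × 20.12 = 0.864 mol/L

0.864 mol/L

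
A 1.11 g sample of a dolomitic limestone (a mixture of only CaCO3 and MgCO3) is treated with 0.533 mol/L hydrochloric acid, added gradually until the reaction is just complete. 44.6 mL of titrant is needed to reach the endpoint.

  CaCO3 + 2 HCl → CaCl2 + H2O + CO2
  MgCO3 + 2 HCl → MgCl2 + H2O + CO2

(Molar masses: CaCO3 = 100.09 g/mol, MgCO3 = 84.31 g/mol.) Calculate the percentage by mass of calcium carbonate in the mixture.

61.7 %

n(HCl) = 0.0446 × 0.533 = 0.0238 mol
Let x = n(CaCO3), y = n(MgCO3).
Titrant: 2x + 2y = 0.0238;  mass: 100.09x + 84.31y = 1.11
Solving, x = 6.84 × 10^-3 mol, y = 5.05 × 10^-3 mol
mass of CaCO3 = 6.84 × 10^-3 × 100.09 = 0.684 g
% CaCO3 = 0.684 / 1.11 × 100 = 61.7 %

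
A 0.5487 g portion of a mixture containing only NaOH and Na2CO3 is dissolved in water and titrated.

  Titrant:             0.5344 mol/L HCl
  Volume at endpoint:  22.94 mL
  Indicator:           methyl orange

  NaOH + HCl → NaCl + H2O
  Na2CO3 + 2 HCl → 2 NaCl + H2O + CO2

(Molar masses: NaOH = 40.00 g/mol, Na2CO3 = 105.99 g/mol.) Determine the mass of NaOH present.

0.3108 g

n(HCl) = 0.02294 × 0.5344 = 0.01226 mol
Let x = n(NaOH), y = n(Na2CO3).
Titrant: 1x + 2y = 0.01226;  mass: 40.00x + 105.99y = 0.5487
Solving, x = 7.770 × 10^-3 mol, y = 2.245 × 10^-3 mol
mass of NaOH = 7.770 × 10^-3 × 40.00 = 0.3108 g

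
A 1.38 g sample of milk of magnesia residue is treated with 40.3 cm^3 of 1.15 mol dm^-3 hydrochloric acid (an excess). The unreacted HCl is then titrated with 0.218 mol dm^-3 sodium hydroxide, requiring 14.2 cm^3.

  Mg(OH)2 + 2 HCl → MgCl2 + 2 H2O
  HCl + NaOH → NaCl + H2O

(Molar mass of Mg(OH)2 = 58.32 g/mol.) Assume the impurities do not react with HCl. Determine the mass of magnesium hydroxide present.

n(HCl) added = 0.0403 × 1.15 = 0.0463 mol
n(NaOH) used in back-titration = 0.0142 × 0.218 = 3.10 × 10^-3 mol
n(HCl) left over = 3.10 × 10^-3 mol (1:1 ratio)
n(HCl) consumed by analyte = 0.0463 − 3.10 × 10^-3 = 0.0432 mol
From the 1:2 ratio, n(Mg(OH)2) = 1/2 × 0.0432 = 0.0216 mol
mass of Mg(OH)2 = 0.0216 × 58.32 = 1.26 g

1.26 g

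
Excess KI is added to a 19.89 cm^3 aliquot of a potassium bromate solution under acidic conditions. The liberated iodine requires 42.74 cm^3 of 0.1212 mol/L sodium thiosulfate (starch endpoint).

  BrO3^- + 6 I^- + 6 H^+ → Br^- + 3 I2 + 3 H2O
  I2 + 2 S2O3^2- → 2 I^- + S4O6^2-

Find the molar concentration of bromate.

0.04341 mol/L

n(S2O3^2-) = 0.04274 × 0.1212 = 5.180 × 10^-3 mol
n(I2) = n(S2O3^2-)/2 = 2.590 × 10^-3 mol
From the 1:3 ratio, n(BrO3^-) in the aliquot = 1/3 × 2.590 × 10^-3 = 8.633 × 10^-4 mol
[BrO3^-] = 8.633 × 10^-4 / 0.01989 = 0.04341 mol/L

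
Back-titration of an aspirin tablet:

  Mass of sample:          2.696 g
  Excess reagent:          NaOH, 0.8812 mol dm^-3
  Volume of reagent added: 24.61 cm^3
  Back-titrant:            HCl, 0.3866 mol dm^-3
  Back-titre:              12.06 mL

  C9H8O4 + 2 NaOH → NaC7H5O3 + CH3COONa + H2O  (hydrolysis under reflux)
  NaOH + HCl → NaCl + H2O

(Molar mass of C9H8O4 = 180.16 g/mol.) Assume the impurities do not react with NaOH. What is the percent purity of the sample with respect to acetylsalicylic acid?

56.88 %

n(NaOH) added = 0.02461 × 0.8812 = 0.02169 mol
n(HCl) used in back-titration = 0.01206 × 0.3866 = 4.662 × 10^-3 mol
n(NaOH) left over = 4.662 × 10^-3 mol (1:1 ratio)
n(NaOH) consumed by analyte = 0.02169 − 4.662 × 10^-3 = 0.01702 mol
From the 1:2 ratio, n(C9H8O4) = 1/2 × 0.01702 = 8.512 × 10^-3 mol
mass of C9H8O4 = 8.512 × 10^-3 × 180.16 = 1.534 g
% C9H8O4 = 1.534 / 2.696 × 100 = 56.88 %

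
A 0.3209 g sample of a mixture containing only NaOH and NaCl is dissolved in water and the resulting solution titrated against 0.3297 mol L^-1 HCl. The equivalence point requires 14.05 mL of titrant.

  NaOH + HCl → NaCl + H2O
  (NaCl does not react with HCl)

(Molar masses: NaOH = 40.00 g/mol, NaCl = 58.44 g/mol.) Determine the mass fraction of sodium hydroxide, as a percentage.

n(HCl) = 0.01405 × 0.3297 = 4.632 × 10^-3 mol
Let x = n(NaOH), y = n(NaCl).
Titrant: 1x = 4.632 × 10^-3;  mass: 40.00x + 58.44y = 0.3209
Solving, x = 4.632 × 10^-3 mol, y = 2.320 × 10^-3 mol
mass of NaOH = 4.632 × 10^-3 × 40.00 = 0.1853 g
% NaOH = 0.1853 / 0.3209 × 100 = 57.74 %

57.74 %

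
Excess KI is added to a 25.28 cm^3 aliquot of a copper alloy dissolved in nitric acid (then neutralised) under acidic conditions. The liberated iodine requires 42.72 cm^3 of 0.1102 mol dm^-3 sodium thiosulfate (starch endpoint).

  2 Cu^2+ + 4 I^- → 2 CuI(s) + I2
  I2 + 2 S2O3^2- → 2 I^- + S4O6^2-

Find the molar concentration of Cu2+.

0.1862 mol/L

n(S2O3^2-) = 0.04272 × 0.1102 = 4.708 × 10^-3 mol
n(I2) = n(S2O3^2-)/2 = 2.354 × 10^-3 mol
From the 2:1 ratio, n(Cu2+) in the aliquot = 2/1 × 2.354 × 10^-3 = 4.708 × 10^-3 mol
[Cu2+] = 4.708 × 10^-3 / 0.02528 = 0.1862 mol/L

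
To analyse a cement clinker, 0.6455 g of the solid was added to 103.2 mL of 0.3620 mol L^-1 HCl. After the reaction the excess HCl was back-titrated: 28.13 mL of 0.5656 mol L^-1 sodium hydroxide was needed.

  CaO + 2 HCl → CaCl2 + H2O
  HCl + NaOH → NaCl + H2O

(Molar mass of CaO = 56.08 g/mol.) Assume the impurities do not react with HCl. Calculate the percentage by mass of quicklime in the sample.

n(HCl) added = 0.1032 × 0.3620 = 0.03736 mol
n(NaOH) used in back-titration = 0.02813 × 0.5656 = 0.01591 mol
n(HCl) left over = 0.01591 mol (1:1 ratio)
n(HCl) consumed by analyte = 0.03736 − 0.01591 = 0.02145 mol
From the 1:2 ratio, n(CaO) = 1/2 × 0.02145 = 0.01072 mol
mass of CaO = 0.01072 × 56.08 = 0.6014 g
% CaO = 0.6014 / 0.6455 × 100 = 93.17 %

93.17 %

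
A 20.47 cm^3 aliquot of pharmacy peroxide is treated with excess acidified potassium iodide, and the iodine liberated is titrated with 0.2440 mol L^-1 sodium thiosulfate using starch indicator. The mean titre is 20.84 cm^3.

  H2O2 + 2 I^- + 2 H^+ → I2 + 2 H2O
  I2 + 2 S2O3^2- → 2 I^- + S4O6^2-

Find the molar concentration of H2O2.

0.1242 mol/L

n(S2O3^2-) = 0.02084 × 0.2440 = 5.085 × 10^-3 mol
n(I2) = n(S2O3^2-)/2 = 2.542 × 10^-3 mol
n(H2O2) in the aliquot = 2.542 × 10^-3 mol (1:1 ratio)
[H2O2] = 2.542 × 10^-3 / 0.02047 = 0.1242 mol/L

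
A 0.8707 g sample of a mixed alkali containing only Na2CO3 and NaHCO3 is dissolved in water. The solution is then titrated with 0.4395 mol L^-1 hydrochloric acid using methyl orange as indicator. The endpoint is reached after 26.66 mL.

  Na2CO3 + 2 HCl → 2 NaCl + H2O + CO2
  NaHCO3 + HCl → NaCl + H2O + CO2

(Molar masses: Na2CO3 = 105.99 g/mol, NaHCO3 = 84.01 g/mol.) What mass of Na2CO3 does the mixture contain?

n(HCl) = 0.02666 × 0.4395 = 0.01172 mol
Let x = n(Na2CO3), y = n(NaHCO3).
Titrant: 2x + 1y = 0.01172;  mass: 105.99x + 84.01y = 0.8707
Solving, x = 1.832 × 10^-3 mol, y = 8.053 × 10^-3 mol
mass of Na2CO3 = 1.832 × 10^-3 × 105.99 = 0.1942 g

0.1942 g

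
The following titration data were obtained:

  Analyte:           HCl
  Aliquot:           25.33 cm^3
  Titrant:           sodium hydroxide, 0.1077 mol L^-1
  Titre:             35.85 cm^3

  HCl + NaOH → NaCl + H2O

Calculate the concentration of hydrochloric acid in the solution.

0.1524 mol/L

n(NaOH) = 0.03585 L × 0.1077 mol/L = 3.861 × 10^-3 mol
n(HCl) = 3.861 × 10^-3 mol (1:1 mole ratio)
[HCl] = 3.861 × 10^-3 mol / 0.02533 L = 0.1524 mol/L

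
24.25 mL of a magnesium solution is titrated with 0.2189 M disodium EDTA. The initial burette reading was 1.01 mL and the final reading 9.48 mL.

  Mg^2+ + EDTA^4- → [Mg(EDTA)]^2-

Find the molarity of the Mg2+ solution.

n(EDTA) = 0.008470 L × 0.2189 mol/L = 1.854 × 10^-3 mol
n(Mg2+) = 1.854 × 10^-3 mol (1:1 mole ratio)
[Mg2+] = 1.854 × 10^-3 mol / 0.02425 L = 0.07646 mol/L

0.07646 M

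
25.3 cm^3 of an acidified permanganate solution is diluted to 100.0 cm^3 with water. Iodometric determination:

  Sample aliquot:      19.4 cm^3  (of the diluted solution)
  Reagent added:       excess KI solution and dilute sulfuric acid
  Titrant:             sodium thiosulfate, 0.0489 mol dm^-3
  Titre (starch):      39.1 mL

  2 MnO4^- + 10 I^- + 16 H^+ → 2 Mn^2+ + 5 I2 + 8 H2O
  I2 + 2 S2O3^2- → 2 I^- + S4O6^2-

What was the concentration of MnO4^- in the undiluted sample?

0.0779 mol/L

n(S2O3^2-) = 0.0391 × 0.0489 = 1.91 × 10^-3 mol
n(I2) = n(S2O3^2-)/2 = 9.56 × 10^-4 mol
From the 2:5 ratio, n(MnO4^-) in the aliquot = 2/5 × 9.56 × 10^-4 = 3.82 × 10^-4 mol
[MnO4^-]_dilute = 3.82 × 10^-4 / 0.0194 = 0.0197 mol/L
[MnO4^-]_original = 0.0197 × 100.0/25.3 = 0.0779 mol/L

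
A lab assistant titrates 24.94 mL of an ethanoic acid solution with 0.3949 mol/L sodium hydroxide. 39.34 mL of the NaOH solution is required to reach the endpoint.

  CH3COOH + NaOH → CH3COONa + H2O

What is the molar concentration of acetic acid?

n(NaOH) = 0.03934 L × 0.3949 mol/L = 0.01554 mol
n(CH3COOH) = 0.01554 mol (1:1 mole ratio)
[CH3COOH] = 0.01554 mol / 0.02494 L = 0.6229 mol/L

0.6229 mol/L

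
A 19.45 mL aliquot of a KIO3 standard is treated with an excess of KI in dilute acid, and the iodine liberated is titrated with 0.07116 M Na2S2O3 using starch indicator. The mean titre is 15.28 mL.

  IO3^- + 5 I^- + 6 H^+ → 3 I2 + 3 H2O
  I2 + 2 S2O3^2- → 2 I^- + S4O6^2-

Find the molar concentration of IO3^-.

0.009317 M

n(S2O3^2-) = 0.01528 × 0.07116 = 1.087 × 10^-3 mol
n(I2) = n(S2O3^2-)/2 = 5.437 × 10^-4 mol
From the 1:3 ratio, n(IO3^-) in the aliquot = 1/3 × 5.437 × 10^-4 = 1.812 × 10^-4 mol
[IO3^-] = 1.812 × 10^-4 / 0.01945 = 0.009317 mol/L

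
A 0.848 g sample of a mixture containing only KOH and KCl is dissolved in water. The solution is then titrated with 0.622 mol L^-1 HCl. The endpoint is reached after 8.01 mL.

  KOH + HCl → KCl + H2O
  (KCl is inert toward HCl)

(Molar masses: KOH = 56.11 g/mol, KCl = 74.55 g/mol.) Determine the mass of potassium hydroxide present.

n(HCl) = 0.00801 × 0.622 = 4.98 × 10^-3 mol
Let x = n(KOH), y = n(KCl).
Titrant: 1x = 4.98 × 10^-3;  mass: 56.11x + 74.55y = 0.848
Solving, x = 4.98 × 10^-3 mol, y = 7.63 × 10^-3 mol
mass of KOH = 4.98 × 10^-3 × 56.11 = 0.280 g

0.280 g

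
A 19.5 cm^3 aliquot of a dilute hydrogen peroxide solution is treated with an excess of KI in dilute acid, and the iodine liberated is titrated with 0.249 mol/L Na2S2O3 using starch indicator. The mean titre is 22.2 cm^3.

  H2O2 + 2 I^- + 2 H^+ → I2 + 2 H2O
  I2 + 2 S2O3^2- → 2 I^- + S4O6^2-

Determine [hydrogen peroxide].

n(S2O3^2-) = 0.0222 × 0.249 = 5.53 × 10^-3 mol
n(I2) = n(S2O3^2-)/2 = 2.76 × 10^-3 mol
n(H2O2) in the aliquot = 2.76 × 10^-3 mol (1:1 ratio)
[H2O2] = 2.76 × 10^-3 / 0.0195 = 0.142 mol/L

0.142 mol/L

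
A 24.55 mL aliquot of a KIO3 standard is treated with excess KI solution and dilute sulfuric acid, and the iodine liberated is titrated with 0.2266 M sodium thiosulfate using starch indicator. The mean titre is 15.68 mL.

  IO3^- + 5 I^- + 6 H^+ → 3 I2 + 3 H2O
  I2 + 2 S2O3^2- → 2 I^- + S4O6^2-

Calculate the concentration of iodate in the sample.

n(S2O3^2-) = 0.01568 × 0.2266 = 3.553 × 10^-3 mol
n(I2) = n(S2O3^2-)/2 = 1.777 × 10^-3 mol
From the 1:3 ratio, n(IO3^-) in the aliquot = 1/3 × 1.777 × 10^-3 = 5.922 × 10^-4 mol
[IO3^-] = 5.922 × 10^-4 / 0.02455 = 0.02412 mol/L

0.02412 M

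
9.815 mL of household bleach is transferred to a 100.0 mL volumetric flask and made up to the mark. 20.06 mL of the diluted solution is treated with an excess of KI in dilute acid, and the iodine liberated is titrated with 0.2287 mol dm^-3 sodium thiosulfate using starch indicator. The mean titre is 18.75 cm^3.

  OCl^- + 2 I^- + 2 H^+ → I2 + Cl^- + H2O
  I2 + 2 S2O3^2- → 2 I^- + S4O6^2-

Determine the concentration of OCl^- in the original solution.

n(S2O3^2-) = 0.01875 × 0.2287 = 4.288 × 10^-3 mol
n(I2) = n(S2O3^2-)/2 = 2.144 × 10^-3 mol
n(OCl^-) in the aliquot = 2.144 × 10^-3 mol (1:1 ratio)
[OCl^-]_dilute = 2.144 × 10^-3 / 0.02006 = 0.1069 mol/L
[OCl^-]_original = 0.1069 × 100.0/9.815 = 1.089 mol/L

1.089 mol/L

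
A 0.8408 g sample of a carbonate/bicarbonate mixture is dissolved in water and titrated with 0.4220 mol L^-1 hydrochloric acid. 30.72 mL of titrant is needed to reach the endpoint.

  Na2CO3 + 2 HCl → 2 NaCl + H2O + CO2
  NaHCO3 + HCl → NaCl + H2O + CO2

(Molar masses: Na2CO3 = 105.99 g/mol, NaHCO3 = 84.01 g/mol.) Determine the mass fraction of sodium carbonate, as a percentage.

50.46 %

n(HCl) = 0.03072 × 0.4220 = 0.01296 mol
Let x = n(Na2CO3), y = n(NaHCO3).
Titrant: 2x + 1y = 0.01296;  mass: 105.99x + 84.01y = 0.8408
Solving, x = 4.003 × 10^-3 mol, y = 4.958 × 10^-3 mol
mass of Na2CO3 = 4.003 × 10^-3 × 105.99 = 0.4243 g
% Na2CO3 = 0.4243 / 0.8408 × 100 = 50.46 %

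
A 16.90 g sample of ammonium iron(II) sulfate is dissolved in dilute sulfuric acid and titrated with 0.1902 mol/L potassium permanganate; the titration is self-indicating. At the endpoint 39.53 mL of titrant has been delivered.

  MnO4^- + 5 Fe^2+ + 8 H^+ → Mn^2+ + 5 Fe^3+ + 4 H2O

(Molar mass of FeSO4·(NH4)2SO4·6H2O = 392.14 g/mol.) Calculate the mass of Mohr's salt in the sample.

14.74 g

n(KMnO4) = 0.03953 L × 0.1902 mol/L = 7.519 × 10^-3 mol
From the 5:1 ratio, n(FeSO4·(NH4)2SO4·6H2O) = 5/1 × 7.519 × 10^-3 = 0.03759 mol
mass of FeSO4·(NH4)2SO4·6H2O = 0.03759 × 392.14 g/mol = 14.74 g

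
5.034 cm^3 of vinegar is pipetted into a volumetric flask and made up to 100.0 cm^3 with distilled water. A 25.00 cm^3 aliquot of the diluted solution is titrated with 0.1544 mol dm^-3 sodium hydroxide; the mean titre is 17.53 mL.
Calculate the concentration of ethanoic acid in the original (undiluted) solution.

CH3COOH + NaOH → CH3COONa + H2O
n(NaOH) = 0.01753 × 0.1544 = 2.707 × 10^-3 mol
n(CH3COOH) in the aliquot = 2.707 × 10^-3 mol (1:1 ratio)
[CH3COOH]_dilute = 2.707 × 10^-3 / 0.02500 = 0.1083 mol/L
Dilution factor = 100.0 / 5.034 = 19.86
[CH3COOH]_stock = 0.1083 × 19.86 = 2.151 mol/L

2.151 mol/L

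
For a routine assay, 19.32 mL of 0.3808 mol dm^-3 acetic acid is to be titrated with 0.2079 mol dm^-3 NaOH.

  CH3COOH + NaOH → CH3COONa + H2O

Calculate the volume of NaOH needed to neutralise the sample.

35.39 mL

n(CH3COOH) = 0.01932 L × 0.3808 mol/L = 7.357 × 10^-3 mol
n(NaOH) = 7.357 × 10^-3 mol (1:1 stoichiometry)
V(NaOH) = 7.357 × 10^-3 mol / 0.2079 mol/L = 0.03539 L = 35.39 mL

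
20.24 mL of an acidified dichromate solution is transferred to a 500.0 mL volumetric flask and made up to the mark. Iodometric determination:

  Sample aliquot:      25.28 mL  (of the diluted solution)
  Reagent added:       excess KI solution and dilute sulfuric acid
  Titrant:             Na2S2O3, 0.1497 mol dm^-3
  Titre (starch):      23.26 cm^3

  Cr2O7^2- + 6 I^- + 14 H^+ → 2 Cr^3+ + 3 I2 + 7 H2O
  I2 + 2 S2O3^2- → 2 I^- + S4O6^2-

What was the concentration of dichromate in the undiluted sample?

0.5671 mol/L

n(S2O3^2-) = 0.02326 × 0.1497 = 3.482 × 10^-3 mol
n(I2) = n(S2O3^2-)/2 = 1.741 × 10^-3 mol
From the 1:3 ratio, n(Cr2O7^2-) in the aliquot = 1/3 × 1.741 × 10^-3 = 5.803 × 10^-4 mol
[Cr2O7^2-]_dilute = 5.803 × 10^-4 / 0.02528 = 0.02296 mol/L
[Cr2O7^2-]_original = 0.02296 × 500.0/20.24 = 0.5671 mol/L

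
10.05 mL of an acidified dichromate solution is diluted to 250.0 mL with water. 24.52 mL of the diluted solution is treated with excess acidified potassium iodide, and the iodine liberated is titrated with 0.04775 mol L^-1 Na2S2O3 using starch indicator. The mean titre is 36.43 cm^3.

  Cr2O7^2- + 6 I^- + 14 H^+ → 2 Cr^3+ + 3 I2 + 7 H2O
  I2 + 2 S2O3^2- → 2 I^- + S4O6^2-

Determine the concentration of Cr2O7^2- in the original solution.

0.2941 mol/L

n(S2O3^2-) = 0.03643 × 0.04775 = 1.740 × 10^-3 mol
n(I2) = n(S2O3^2-)/2 = 8.698 × 10^-4 mol
From the 1:3 ratio, n(Cr2O7^2-) in the aliquot = 1/3 × 8.698 × 10^-4 = 2.899 × 10^-4 mol
[Cr2O7^2-]_dilute = 2.899 × 10^-4 / 0.02452 = 0.01182 mol/L
[Cr2O7^2-]_original = 0.01182 × 250.0/10.05 = 0.2941 mol/L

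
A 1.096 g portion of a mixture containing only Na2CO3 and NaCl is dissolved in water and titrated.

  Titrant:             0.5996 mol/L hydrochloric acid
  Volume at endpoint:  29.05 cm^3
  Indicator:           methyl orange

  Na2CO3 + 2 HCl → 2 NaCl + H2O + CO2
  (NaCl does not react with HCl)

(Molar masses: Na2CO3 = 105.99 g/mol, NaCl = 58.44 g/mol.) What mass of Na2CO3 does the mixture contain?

n(HCl) = 0.02905 × 0.5996 = 0.01742 mol
Let x = n(Na2CO3), y = n(NaCl).
Titrant: 2x = 0.01742;  mass: 105.99x + 58.44y = 1.096
Solving, x = 8.709 × 10^-3 mol, y = 2.959 × 10^-3 mol
mass of Na2CO3 = 8.709 × 10^-3 × 105.99 = 0.9231 g

0.9231 g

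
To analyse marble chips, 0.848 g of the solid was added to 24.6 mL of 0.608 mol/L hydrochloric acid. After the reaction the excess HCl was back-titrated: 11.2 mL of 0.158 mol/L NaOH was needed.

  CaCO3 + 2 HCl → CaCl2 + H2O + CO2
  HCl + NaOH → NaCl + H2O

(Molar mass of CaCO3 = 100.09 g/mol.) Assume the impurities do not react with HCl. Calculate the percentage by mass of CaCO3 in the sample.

77.8 %

n(HCl) added = 0.0246 × 0.608 = 0.0150 mol
n(NaOH) used in back-titration = 0.0112 × 0.158 = 1.77 × 10^-3 mol
n(HCl) left over = 1.77 × 10^-3 mol (1:1 ratio)
n(HCl) consumed by analyte = 0.0150 − 1.77 × 10^-3 = 0.0132 mol
From the 1:2 ratio, n(CaCO3) = 1/2 × 0.0132 = 6.59 × 10^-3 mol
mass of CaCO3 = 6.59 × 10^-3 × 100.09 = 0.660 g
% CaCO3 = 0.660 / 0.848 × 100 = 77.8 %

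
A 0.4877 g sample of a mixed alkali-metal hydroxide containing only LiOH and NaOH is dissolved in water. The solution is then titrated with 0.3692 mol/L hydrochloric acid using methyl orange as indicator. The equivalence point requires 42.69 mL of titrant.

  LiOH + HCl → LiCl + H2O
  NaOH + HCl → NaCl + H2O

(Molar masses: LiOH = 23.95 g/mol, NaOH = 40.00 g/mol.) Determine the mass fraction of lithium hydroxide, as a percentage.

n(HCl) = 0.04269 × 0.3692 = 0.01576 mol
Let x = n(LiOH), y = n(NaOH).
Titrant: 1x + 1y = 0.01576;  mass: 23.95x + 40.00y = 0.4877
Solving, x = 8.894 × 10^-3 mol, y = 6.867 × 10^-3 mol
mass of LiOH = 8.894 × 10^-3 × 23.95 = 0.2130 g
% LiOH = 0.2130 / 0.4877 × 100 = 43.68 %

43.68 %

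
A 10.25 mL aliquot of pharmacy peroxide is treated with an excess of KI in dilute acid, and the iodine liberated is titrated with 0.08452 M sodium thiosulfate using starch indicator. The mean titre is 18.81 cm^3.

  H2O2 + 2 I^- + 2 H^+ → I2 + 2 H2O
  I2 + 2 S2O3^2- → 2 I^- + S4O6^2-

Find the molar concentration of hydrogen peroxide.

0.07755 M

n(S2O3^2-) = 0.01881 × 0.08452 = 1.590 × 10^-3 mol
n(I2) = n(S2O3^2-)/2 = 7.949 × 10^-4 mol
n(H2O2) in the aliquot = 7.949 × 10^-4 mol (1:1 ratio)
[H2O2] = 7.949 × 10^-4 / 0.01025 = 0.07755 mol/L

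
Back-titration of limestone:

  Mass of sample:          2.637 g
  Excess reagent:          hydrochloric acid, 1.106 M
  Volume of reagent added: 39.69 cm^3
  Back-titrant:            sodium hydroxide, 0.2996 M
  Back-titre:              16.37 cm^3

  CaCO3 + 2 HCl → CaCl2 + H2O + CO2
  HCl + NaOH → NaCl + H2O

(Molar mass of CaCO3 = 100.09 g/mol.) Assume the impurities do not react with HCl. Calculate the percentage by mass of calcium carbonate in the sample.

n(HCl) added = 0.03969 × 1.106 = 0.04390 mol
n(NaOH) used in back-titration = 0.01637 × 0.2996 = 4.904 × 10^-3 mol
n(HCl) left over = 4.904 × 10^-3 mol (1:1 ratio)
n(HCl) consumed by analyte = 0.04390 − 4.904 × 10^-3 = 0.03899 mol
From the 1:2 ratio, n(CaCO3) = 1/2 × 0.03899 = 0.01950 mol
mass of CaCO3 = 0.01950 × 100.09 = 1.951 g
% CaCO3 = 1.951 / 2.637 × 100 = 74.00 %

74.00 %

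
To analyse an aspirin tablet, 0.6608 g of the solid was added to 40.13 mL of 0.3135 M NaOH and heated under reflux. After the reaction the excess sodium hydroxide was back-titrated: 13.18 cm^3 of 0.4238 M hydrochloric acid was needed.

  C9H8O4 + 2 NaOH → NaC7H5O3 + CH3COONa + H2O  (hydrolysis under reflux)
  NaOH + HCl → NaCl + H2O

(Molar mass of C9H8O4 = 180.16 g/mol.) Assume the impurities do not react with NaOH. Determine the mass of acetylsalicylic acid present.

n(NaOH) added = 0.04013 × 0.3135 = 0.01258 mol
n(HCl) used in back-titration = 0.01318 × 0.4238 = 5.586 × 10^-3 mol
n(NaOH) left over = 5.586 × 10^-3 mol (1:1 ratio)
n(NaOH) consumed by analyte = 0.01258 − 5.586 × 10^-3 = 6.995 × 10^-3 mol
From the 1:2 ratio, n(C9H8O4) = 1/2 × 6.995 × 10^-3 = 3.498 × 10^-3 mol
mass of C9H8O4 = 3.498 × 10^-3 × 180.16 = 0.6301 g

0.6301 g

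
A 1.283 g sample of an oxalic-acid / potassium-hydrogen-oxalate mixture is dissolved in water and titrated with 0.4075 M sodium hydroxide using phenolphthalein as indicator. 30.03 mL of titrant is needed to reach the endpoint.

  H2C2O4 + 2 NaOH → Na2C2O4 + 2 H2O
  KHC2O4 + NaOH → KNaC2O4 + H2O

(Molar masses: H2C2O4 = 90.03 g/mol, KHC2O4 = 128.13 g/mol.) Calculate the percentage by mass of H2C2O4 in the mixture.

12.03 %

n(NaOH) = 0.03003 × 0.4075 = 0.01224 mol
Let x = n(H2C2O4), y = n(KHC2O4).
Titrant: 2x + 1y = 0.01224;  mass: 90.03x + 128.13y = 1.283
Solving, x = 1.714 × 10^-3 mol, y = 8.809 × 10^-3 mol
mass of H2C2O4 = 1.714 × 10^-3 × 90.03 = 0.1543 g
% H2C2O4 = 0.1543 / 1.283 × 100 = 12.03 %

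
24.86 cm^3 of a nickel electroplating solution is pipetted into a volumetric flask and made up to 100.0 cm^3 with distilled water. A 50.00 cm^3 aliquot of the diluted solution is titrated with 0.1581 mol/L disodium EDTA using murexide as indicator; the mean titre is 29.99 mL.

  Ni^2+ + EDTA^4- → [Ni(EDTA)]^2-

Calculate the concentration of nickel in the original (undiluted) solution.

0.3814 mol/L

n(EDTA) = 0.02999 × 0.1581 = 4.741 × 10^-3 mol
n(Ni2+) in the aliquot = 4.741 × 10^-3 mol (1:1 ratio)
[Ni2+]_dilute = 4.741 × 10^-3 / 0.05000 = 0.09483 mol/L
Dilution factor = 100.0 / 24.86 = 4.023
[Ni2+]_stock = 0.09483 × 4.023 = 0.3814 mol/L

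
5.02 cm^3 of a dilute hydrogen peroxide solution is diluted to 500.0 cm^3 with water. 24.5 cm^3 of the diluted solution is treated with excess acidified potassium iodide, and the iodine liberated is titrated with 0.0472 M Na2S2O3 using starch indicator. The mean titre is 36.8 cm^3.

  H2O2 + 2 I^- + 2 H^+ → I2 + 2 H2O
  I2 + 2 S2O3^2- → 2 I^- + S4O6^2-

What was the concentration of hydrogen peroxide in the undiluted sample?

3.53 M

n(S2O3^2-) = 0.0368 × 0.0472 = 1.74 × 10^-3 mol
n(I2) = n(S2O3^2-)/2 = 8.68 × 10^-4 mol
n(H2O2) in the aliquot = 8.68 × 10^-4 mol (1:1 ratio)
[H2O2]_dilute = 8.68 × 10^-4 / 0.0245 = 0.0354 mol/L
[H2O2]_original = 0.0354 × 500.0/5.02 = 3.53 mol/L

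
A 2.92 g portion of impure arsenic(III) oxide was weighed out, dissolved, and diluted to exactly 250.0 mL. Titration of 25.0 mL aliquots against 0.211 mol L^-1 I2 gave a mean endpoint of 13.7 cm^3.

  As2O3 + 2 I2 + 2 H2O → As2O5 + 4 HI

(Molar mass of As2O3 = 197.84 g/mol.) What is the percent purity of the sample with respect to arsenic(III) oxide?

97.9 %

n(I2) per titration = 0.0137 × 0.211 = 2.89 × 10^-3 mol
From the 1:2 ratio, n(As2O3) in each aliquot = 1/2 × 2.89 × 10^-3 = 1.45 × 10^-3 mol
n(As2O3) in the whole flask = 1.45 × 10^-3 × 250.0/25.0 = 0.0145 mol
mass of As2O3 = 0.0145 × 197.84 = 2.86 g
% As2O3 = 2.86 / 2.92 × 100 = 97.9 %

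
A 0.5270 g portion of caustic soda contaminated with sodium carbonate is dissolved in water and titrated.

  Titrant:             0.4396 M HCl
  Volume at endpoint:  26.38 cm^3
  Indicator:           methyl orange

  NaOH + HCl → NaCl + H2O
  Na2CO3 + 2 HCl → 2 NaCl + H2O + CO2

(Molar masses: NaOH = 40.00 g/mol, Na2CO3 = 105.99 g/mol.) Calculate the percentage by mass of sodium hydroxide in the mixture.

n(HCl) = 0.02638 × 0.4396 = 0.01160 mol
Let x = n(NaOH), y = n(Na2CO3).
Titrant: 1x + 2y = 0.01160;  mass: 40.00x + 105.99y = 0.5270
Solving, x = 6.738 × 10^-3 mol, y = 2.429 × 10^-3 mol
mass of NaOH = 6.738 × 10^-3 × 40.00 = 0.2695 g
% NaOH = 0.2695 / 0.5270 × 100 = 51.14 %

51.14 %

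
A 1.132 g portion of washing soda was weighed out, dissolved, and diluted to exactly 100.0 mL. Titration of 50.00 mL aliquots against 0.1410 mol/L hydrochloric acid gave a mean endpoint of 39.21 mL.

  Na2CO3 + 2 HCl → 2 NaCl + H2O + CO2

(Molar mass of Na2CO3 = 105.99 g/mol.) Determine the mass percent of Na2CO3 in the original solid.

51.76 %

n(HCl) per titration = 0.03921 × 0.1410 = 5.529 × 10^-3 mol
From the 1:2 ratio, n(Na2CO3) in each aliquot = 1/2 × 5.529 × 10^-3 = 2.764 × 10^-3 mol
n(Na2CO3) in the whole flask = 2.764 × 10^-3 × 100.0/50.00 = 5.529 × 10^-3 mol
mass of Na2CO3 = 5.529 × 10^-3 × 105.99 = 0.5860 g
% Na2CO3 = 0.5860 / 1.132 × 100 = 51.76 %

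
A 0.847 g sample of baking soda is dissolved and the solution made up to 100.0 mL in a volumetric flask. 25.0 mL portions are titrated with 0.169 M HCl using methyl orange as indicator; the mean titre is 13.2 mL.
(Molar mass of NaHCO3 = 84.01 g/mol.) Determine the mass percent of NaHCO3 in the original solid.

NaHCO3 + HCl → NaCl + H2O + CO2
n(HCl) per titration = 0.0132 × 0.169 = 2.23 × 10^-3 mol
n(NaHCO3) in each aliquot = 2.23 × 10^-3 mol (1:1 ratio)
n(NaHCO3) in the whole flask = 2.23 × 10^-3 × 100.0/25.0 = 8.92 × 10^-3 mol
mass of NaHCO3 = 8.92 × 10^-3 × 84.01 = 0.750 g
% NaHCO3 = 0.750 / 0.847 × 100 = 88.5 %

88.5 %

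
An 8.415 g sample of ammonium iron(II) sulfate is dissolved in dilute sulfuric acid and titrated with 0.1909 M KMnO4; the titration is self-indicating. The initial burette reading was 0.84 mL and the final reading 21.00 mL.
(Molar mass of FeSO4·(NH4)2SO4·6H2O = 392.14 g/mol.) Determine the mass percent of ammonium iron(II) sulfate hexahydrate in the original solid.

89.67 %

MnO4^- + 5 Fe^2+ + 8 H^+ → Mn^2+ + 5 Fe^3+ + 4 H2O
n(KMnO4) = 0.02016 L × 0.1909 mol/L = 3.849 × 10^-3 mol
From the 5:1 ratio, n(FeSO4·(NH4)2SO4·6H2O) = 5/1 × 3.849 × 10^-3 = 0.01924 mol
mass of FeSO4·(NH4)2SO4·6H2O = 0.01924 × 392.14 g/mol = 7.546 g
% FeSO4·(NH4)2SO4·6H2O = 7.546 / 8.415 × 100 = 89.67 %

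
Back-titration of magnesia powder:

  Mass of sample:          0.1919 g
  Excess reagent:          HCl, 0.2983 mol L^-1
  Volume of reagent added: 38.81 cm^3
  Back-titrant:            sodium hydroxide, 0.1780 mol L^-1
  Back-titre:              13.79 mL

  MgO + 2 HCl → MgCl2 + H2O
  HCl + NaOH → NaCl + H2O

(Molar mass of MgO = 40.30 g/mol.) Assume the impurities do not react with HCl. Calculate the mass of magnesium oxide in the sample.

0.1838 g

n(HCl) added = 0.03881 × 0.2983 = 0.01158 mol
n(NaOH) used in back-titration = 0.01379 × 0.1780 = 2.455 × 10^-3 mol
n(HCl) left over = 2.455 × 10^-3 mol (1:1 ratio)
n(HCl) consumed by analyte = 0.01158 − 2.455 × 10^-3 = 9.122 × 10^-3 mol
From the 1:2 ratio, n(MgO) = 1/2 × 9.122 × 10^-3 = 4.561 × 10^-3 mol
mass of MgO = 4.561 × 10^-3 × 40.30 = 0.1838 g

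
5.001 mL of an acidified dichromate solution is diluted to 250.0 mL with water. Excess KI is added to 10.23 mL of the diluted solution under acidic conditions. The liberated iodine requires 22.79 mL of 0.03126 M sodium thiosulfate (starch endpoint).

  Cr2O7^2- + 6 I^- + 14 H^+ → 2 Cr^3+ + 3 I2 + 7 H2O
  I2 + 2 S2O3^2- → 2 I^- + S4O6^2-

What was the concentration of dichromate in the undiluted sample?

n(S2O3^2-) = 0.02279 × 0.03126 = 7.124 × 10^-4 mol
n(I2) = n(S2O3^2-)/2 = 3.562 × 10^-4 mol
From the 1:3 ratio, n(Cr2O7^2-) in the aliquot = 1/3 × 3.562 × 10^-4 = 1.187 × 10^-4 mol
[Cr2O7^2-]_dilute = 1.187 × 10^-4 / 0.01023 = 0.01161 mol/L
[Cr2O7^2-]_original = 0.01161 × 250.0/5.001 = 0.5802 mol/L

0.5802 M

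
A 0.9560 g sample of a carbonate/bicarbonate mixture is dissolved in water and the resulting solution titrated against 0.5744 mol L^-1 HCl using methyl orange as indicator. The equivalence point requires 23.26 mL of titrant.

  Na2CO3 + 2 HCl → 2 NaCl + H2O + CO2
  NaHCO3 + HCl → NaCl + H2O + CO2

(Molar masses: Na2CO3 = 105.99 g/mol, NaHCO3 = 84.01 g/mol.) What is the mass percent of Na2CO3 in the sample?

29.74 %

n(HCl) = 0.02326 × 0.5744 = 0.01336 mol
Let x = n(Na2CO3), y = n(NaHCO3).
Titrant: 2x + 1y = 0.01336;  mass: 105.99x + 84.01y = 0.9560
Solving, x = 2.683 × 10^-3 mol, y = 7.995 × 10^-3 mol
mass of Na2CO3 = 2.683 × 10^-3 × 105.99 = 0.2844 g
% Na2CO3 = 0.2844 / 0.9560 × 100 = 29.74 %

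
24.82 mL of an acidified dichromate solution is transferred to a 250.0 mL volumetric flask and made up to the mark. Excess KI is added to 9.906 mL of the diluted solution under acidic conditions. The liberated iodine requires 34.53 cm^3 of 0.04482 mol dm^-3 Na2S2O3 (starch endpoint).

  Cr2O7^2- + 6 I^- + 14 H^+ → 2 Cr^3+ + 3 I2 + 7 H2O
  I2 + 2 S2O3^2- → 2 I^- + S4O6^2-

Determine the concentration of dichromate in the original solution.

n(S2O3^2-) = 0.03453 × 0.04482 = 1.548 × 10^-3 mol
n(I2) = n(S2O3^2-)/2 = 7.738 × 10^-4 mol
From the 1:3 ratio, n(Cr2O7^2-) in the aliquot = 1/3 × 7.738 × 10^-4 = 2.579 × 10^-4 mol
[Cr2O7^2-]_dilute = 2.579 × 10^-4 / 0.009906 = 0.02604 mol/L
[Cr2O7^2-]_original = 0.02604 × 250.0/24.82 = 0.2623 mol/L

0.2623 mol/L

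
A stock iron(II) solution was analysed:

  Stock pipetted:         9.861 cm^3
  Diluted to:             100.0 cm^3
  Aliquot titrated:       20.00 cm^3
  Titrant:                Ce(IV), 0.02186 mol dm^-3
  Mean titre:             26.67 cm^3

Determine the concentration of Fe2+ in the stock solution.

0.2956 mol/L

Ce^4+ + Fe^2+ → Ce^3+ + Fe^3+
n(Ce4+) = 0.02667 × 0.02186 = 5.830 × 10^-4 mol
n(Fe2+) in the aliquot = 5.830 × 10^-4 mol (1:1 ratio)
[Fe2+]_dilute = 5.830 × 10^-4 / 0.02000 = 0.02915 mol/L
Dilution factor = 100.0 / 9.861 = 10.14
[Fe2+]_stock = 0.02915 × 10.14 = 0.2956 mol/L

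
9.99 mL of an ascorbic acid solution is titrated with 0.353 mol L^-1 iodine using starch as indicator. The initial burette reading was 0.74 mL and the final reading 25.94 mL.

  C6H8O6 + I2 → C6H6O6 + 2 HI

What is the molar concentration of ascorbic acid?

n(I2) = 0.0252 L × 0.353 mol/L = 8.90 × 10^-3 mol
n(C6H8O6) = 8.90 × 10^-3 mol (1:1 mole ratio)
[C6H8O6] = 8.90 × 10^-3 mol / 0.00999 L = 0.890 mol/L

0.890 mol/L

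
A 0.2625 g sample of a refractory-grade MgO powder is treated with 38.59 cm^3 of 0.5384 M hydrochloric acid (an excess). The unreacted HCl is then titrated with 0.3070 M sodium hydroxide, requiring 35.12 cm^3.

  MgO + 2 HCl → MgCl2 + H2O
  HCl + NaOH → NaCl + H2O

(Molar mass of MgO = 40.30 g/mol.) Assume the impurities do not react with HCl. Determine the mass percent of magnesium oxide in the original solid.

76.72 %

n(HCl) added = 0.03859 × 0.5384 = 0.02078 mol
n(NaOH) used in back-titration = 0.03512 × 0.3070 = 0.01078 mol
n(HCl) left over = 0.01078 mol (1:1 ratio)
n(HCl) consumed by analyte = 0.02078 − 0.01078 = 9.995 × 10^-3 mol
From the 1:2 ratio, n(MgO) = 1/2 × 9.995 × 10^-3 = 4.998 × 10^-3 mol
mass of MgO = 4.998 × 10^-3 × 40.30 = 0.2014 g
% MgO = 0.2014 / 0.2625 × 100 = 76.72 %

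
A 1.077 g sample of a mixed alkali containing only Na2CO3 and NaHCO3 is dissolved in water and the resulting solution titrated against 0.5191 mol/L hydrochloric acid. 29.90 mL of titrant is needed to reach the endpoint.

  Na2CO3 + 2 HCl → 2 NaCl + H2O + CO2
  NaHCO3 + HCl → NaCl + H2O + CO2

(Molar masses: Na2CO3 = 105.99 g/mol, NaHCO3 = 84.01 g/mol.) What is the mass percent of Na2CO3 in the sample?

n(HCl) = 0.02990 × 0.5191 = 0.01552 mol
Let x = n(Na2CO3), y = n(NaHCO3).
Titrant: 2x + 1y = 0.01552;  mass: 105.99x + 84.01y = 1.077
Solving, x = 3.658 × 10^-3 mol, y = 8.204 × 10^-3 mol
mass of Na2CO3 = 3.658 × 10^-3 × 105.99 = 0.3877 g
% Na2CO3 = 0.3877 / 1.077 × 100 = 36.00 %

36.00 %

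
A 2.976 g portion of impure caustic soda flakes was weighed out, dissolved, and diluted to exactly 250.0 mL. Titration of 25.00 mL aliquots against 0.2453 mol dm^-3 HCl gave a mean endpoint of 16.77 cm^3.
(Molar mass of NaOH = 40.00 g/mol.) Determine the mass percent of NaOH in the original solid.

NaOH + HCl → NaCl + H2O
n(HCl) per titration = 0.01677 × 0.2453 = 4.114 × 10^-3 mol
n(NaOH) in each aliquot = 4.114 × 10^-3 mol (1:1 ratio)
n(NaOH) in the whole flask = 4.114 × 10^-3 × 250.0/25.00 = 0.04114 mol
mass of NaOH = 0.04114 × 40.00 = 1.645 g
% NaOH = 1.645 / 2.976 × 100 = 55.29 %

55.29 %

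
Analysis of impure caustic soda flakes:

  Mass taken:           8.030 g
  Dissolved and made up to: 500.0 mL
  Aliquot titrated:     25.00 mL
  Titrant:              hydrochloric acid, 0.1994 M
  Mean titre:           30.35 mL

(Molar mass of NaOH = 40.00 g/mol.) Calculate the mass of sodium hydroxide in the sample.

4.841 g

NaOH + HCl → NaCl + H2O
n(HCl) per titration = 0.03035 × 0.1994 = 6.052 × 10^-3 mol
n(NaOH) in each aliquot = 6.052 × 10^-3 mol (1:1 ratio)
n(NaOH) in the whole flask = 6.052 × 10^-3 × 500.0/25.00 = 0.1210 mol
mass of NaOH = 0.1210 × 40.00 = 4.841 g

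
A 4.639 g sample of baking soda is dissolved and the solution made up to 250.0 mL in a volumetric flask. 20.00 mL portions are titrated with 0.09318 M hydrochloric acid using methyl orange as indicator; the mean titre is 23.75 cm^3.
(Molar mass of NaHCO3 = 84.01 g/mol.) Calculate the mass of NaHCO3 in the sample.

NaHCO3 + HCl → NaCl + H2O + CO2
n(HCl) per titration = 0.02375 × 0.09318 = 2.213 × 10^-3 mol
n(NaHCO3) in each aliquot = 2.213 × 10^-3 mol (1:1 ratio)
n(NaHCO3) in the whole flask = 2.213 × 10^-3 × 250.0/20.00 = 0.02766 mol
mass of NaHCO3 = 0.02766 × 84.01 = 2.324 g

2.324 g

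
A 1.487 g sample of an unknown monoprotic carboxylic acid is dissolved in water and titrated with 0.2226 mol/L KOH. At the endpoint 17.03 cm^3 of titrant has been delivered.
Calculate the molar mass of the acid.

392.3 g/mol

n(KOH) = 0.01703 L × 0.2226 mol/L = 3.791 × 10^-3 mol
n(HA) = 3.791 × 10^-3 mol (1:1 ratio)
M = m / n = 1.487 g / 3.791 × 10^-3 mol = 392.3 g/mol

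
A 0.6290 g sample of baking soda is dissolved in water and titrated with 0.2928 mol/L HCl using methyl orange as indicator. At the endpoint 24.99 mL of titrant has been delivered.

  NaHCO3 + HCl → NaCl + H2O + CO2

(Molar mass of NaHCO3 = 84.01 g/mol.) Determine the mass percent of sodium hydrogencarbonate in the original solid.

97.73 %

n(HCl) = 0.02499 L × 0.2928 mol/L = 7.317 × 10^-3 mol
n(NaHCO3) = 7.317 × 10^-3 mol (1:1 ratio)
mass of NaHCO3 = 7.317 × 10^-3 × 84.01 g/mol = 0.6147 g
% NaHCO3 = 0.6147 / 0.6290 × 100 = 97.73 %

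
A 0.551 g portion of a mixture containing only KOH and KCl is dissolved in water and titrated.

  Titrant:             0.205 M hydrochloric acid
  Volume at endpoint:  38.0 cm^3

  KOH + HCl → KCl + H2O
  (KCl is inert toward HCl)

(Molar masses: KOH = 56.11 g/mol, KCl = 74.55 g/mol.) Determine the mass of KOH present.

n(HCl) = 0.0380 × 0.205 = 7.79 × 10^-3 mol
Let x = n(KOH), y = n(KCl).
Titrant: 1x = 7.79 × 10^-3;  mass: 56.11x + 74.55y = 0.551
Solving, x = 7.79 × 10^-3 mol, y = 1.53 × 10^-3 mol
mass of KOH = 7.79 × 10^-3 × 56.11 = 0.437 g

0.437 g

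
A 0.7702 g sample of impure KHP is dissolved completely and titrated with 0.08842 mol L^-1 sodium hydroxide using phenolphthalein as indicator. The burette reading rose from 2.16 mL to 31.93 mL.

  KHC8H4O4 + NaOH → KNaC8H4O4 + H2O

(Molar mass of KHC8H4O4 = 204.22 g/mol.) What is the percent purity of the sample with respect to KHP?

69.79 %

n(NaOH) = 0.02977 L × 0.08842 mol/L = 2.632 × 10^-3 mol
n(KHC8H4O4) = 2.632 × 10^-3 mol (1:1 ratio)
mass of KHC8H4O4 = 2.632 × 10^-3 × 204.22 g/mol = 0.5376 g
% KHC8H4O4 = 0.5376 / 0.7702 × 100 = 69.79 %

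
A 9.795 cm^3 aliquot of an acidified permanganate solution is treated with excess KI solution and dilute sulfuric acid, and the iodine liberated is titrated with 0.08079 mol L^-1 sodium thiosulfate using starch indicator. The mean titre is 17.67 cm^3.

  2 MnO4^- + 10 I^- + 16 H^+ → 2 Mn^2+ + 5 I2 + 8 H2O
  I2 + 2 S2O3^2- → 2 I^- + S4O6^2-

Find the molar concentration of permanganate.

n(S2O3^2-) = 0.01767 × 0.08079 = 1.428 × 10^-3 mol
n(I2) = n(S2O3^2-)/2 = 7.138 × 10^-4 mol
From the 2:5 ratio, n(MnO4^-) in the aliquot = 2/5 × 7.138 × 10^-4 = 2.855 × 10^-4 mol
[MnO4^-] = 2.855 × 10^-4 / 0.009795 = 0.02915 mol/L

0.02915 mol/L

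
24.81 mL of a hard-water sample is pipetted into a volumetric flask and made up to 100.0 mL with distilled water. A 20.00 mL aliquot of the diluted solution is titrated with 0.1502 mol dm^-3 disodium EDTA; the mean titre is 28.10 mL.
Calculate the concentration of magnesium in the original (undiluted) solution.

0.8506 mol/L

Mg^2+ + EDTA^4- → [Mg(EDTA)]^2-
n(EDTA) = 0.02810 × 0.1502 = 4.221 × 10^-3 mol
n(Mg2+) in the aliquot = 4.221 × 10^-3 mol (1:1 ratio)
[Mg2+]_dilute = 4.221 × 10^-3 / 0.02000 = 0.2110 mol/L
Dilution factor = 100.0 / 24.81 = 4.031
[Mg2+]_stock = 0.2110 × 4.031 = 0.8506 mol/L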